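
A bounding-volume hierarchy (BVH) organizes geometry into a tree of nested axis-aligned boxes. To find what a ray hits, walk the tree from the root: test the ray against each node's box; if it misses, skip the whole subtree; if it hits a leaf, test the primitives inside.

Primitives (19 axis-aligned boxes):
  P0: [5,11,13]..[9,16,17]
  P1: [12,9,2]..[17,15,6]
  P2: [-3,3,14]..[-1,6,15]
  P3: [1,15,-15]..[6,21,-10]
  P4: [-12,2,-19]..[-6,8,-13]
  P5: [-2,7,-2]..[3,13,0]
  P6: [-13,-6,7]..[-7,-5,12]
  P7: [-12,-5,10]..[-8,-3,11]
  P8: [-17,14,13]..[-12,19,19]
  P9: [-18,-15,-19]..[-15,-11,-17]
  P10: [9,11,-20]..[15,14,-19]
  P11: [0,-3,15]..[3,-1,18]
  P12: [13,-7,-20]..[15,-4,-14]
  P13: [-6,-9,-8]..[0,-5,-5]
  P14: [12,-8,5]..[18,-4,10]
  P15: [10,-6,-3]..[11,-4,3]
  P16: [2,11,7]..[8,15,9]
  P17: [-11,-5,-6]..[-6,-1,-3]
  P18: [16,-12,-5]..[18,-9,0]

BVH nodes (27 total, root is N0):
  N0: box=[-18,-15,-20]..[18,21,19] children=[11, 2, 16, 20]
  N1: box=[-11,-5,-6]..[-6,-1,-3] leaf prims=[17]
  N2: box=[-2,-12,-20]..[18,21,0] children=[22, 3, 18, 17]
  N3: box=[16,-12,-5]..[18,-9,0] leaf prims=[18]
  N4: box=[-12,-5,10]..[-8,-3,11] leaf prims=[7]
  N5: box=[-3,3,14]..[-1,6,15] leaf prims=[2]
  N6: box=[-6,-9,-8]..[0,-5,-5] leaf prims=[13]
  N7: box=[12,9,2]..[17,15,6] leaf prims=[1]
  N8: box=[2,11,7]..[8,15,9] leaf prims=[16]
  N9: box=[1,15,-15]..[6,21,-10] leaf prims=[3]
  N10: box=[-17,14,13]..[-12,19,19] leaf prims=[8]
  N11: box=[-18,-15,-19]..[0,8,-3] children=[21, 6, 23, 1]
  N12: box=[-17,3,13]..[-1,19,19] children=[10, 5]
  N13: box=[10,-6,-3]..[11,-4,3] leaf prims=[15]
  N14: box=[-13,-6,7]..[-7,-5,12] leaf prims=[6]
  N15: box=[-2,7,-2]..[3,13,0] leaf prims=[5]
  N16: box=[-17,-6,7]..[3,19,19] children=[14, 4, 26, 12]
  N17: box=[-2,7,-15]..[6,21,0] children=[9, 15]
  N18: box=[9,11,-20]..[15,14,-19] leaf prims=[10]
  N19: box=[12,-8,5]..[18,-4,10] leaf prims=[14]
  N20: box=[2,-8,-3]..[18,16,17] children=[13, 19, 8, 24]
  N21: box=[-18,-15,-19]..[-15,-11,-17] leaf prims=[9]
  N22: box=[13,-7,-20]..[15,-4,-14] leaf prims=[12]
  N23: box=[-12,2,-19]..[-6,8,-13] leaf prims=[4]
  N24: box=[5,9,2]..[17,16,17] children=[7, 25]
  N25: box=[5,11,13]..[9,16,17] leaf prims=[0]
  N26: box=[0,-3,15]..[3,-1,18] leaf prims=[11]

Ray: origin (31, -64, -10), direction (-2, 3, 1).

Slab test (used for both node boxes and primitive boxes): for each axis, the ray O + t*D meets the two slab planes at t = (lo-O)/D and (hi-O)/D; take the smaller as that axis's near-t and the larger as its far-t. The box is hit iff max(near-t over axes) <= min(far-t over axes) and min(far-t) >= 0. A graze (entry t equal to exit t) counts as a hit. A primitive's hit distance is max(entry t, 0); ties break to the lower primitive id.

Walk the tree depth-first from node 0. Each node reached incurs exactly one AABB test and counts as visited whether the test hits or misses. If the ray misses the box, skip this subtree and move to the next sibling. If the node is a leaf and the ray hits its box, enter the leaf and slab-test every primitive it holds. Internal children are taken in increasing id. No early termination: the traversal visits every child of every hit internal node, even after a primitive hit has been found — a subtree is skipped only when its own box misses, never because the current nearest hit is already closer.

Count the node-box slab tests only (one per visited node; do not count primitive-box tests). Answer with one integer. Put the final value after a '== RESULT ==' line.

Traverse from the root:
N0 x:[13/2,49/2] y:[49/3,85/3] z:[-10,29] -> hit [49/3,49/2], descend [2, 11, 16, 20]
  N2 x:[13/2,33/2] y:[52/3,85/3] z:[-10,10] -> miss, prune
  N11 x:[31/2,49/2] y:[49/3,24] z:[-9,7] -> miss, prune
  N16 x:[14,24] y:[58/3,83/3] z:[17,29] -> hit [58/3,24], descend [4, 12, 14, 26]
    N4 x:[39/2,43/2] y:[59/3,61/3] z:[20,21] -> hit [20,61/3] leaf, test {P7@t=20}
    N12 x:[16,24] y:[67/3,83/3] z:[23,29] -> hit [23,24], descend [5, 10]
      N5 x:[16,17] y:[67/3,70/3] z:[24,25] -> miss, prune
      N10 x:[43/2,24] y:[26,83/3] z:[23,29] -> miss, prune
    N14 x:[19,22] y:[58/3,59/3] z:[17,22] -> hit [58/3,59/3] leaf, test {P6@t=58/3}
    N26 x:[14,31/2] y:[61/3,21] z:[25,28] -> miss, prune
  N20 x:[13/2,29/2] y:[56/3,80/3] z:[7,27] -> miss, prune

Summary -> nodes [0, 2, 11, 16, 4, 12, 5, 10, 14, 26, 20]; box-tests=11; leaf-entries=2; first=P6

== RESULT ==
11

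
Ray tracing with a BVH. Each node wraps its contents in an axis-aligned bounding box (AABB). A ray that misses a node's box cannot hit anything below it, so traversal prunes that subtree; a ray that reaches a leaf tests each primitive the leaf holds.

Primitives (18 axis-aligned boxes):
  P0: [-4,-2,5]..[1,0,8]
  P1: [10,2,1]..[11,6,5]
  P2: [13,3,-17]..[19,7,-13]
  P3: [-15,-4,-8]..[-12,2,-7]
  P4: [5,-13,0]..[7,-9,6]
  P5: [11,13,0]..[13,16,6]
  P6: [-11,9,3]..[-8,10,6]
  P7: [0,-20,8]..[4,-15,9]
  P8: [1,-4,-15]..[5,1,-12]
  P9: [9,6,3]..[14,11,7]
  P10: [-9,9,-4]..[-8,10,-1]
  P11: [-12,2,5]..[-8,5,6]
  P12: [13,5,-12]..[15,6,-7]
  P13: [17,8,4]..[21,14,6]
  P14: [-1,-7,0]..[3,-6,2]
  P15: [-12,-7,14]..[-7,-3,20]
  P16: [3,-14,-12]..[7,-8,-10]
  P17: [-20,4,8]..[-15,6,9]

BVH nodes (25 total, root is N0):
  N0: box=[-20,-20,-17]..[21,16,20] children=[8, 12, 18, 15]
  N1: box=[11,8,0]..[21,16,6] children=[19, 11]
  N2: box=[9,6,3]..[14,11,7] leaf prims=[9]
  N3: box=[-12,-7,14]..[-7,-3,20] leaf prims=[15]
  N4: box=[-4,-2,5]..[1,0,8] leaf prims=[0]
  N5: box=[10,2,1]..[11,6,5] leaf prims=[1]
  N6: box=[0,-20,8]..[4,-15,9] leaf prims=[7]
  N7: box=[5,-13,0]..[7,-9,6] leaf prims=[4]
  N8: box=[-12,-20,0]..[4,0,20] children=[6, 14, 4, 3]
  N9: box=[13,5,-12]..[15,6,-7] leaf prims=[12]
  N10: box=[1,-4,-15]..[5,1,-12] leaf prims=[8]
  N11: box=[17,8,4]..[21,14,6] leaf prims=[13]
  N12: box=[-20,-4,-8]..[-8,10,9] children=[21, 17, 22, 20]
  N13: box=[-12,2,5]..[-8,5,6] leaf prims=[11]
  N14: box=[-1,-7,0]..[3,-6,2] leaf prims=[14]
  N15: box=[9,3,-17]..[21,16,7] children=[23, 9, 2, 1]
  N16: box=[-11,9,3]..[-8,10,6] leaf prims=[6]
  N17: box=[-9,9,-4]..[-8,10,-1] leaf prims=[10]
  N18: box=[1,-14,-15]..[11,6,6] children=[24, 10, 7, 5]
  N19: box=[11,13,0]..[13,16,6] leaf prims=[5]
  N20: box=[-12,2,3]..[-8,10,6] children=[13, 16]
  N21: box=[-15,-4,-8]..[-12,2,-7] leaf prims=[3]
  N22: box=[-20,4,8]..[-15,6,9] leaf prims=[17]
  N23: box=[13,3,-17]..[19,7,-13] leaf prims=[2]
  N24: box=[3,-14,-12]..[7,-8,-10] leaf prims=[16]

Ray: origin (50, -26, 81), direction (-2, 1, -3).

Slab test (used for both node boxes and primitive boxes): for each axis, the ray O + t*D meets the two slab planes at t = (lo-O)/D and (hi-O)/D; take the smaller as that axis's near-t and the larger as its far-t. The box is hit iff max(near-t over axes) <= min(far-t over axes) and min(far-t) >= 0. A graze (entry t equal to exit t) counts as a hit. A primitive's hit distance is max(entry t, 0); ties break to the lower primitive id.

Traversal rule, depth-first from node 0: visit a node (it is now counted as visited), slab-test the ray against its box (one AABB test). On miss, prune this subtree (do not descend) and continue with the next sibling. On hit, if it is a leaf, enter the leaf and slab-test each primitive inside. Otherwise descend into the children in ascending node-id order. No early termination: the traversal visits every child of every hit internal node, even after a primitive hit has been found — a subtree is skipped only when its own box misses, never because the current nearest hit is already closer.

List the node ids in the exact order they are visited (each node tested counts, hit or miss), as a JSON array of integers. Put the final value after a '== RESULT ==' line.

Traverse from the root:
N0 x:[29/2,35] y:[6,42] z:[61/3,98/3] -> hit [61/3,98/3], descend [8, 12, 15, 18]
  N8 x:[23,31] y:[6,26] z:[61/3,27] -> hit [23,26], descend [3, 4, 6, 14]
    N3 x:[57/2,31] y:[19,23] z:[61/3,67/3] -> miss, prune
    N4 x:[49/2,27] y:[24,26] z:[73/3,76/3] -> hit [49/2,76/3] leaf, test {P0@t=49/2}
    N6 x:[23,25] y:[6,11] z:[24,73/3] -> miss, prune
    N14 x:[47/2,51/2] y:[19,20] z:[79/3,27] -> miss, prune
  N12 x:[29,35] y:[22,36] z:[24,89/3] -> hit [29,89/3], descend [17, 20, 21, 22]
    N17 x:[29,59/2] y:[35,36] z:[82/3,85/3] -> miss, prune
    N20 x:[29,31] y:[28,36] z:[25,26] -> miss, prune
    N21 x:[31,65/2] y:[22,28] z:[88/3,89/3] -> miss, prune
    N22 x:[65/2,35] y:[30,32] z:[24,73/3] -> miss, prune
  N15 x:[29/2,41/2] y:[29,42] z:[74/3,98/3] -> miss, prune
  N18 x:[39/2,49/2] y:[12,32] z:[25,32] -> miss, prune

13 AABB tests over nodes [0, 8, 3, 4, 6, 14, 12, 17, 20, 21, 22, 15, 18]; 1 leaf entered; closest P0.

== RESULT ==
[0, 8, 3, 4, 6, 14, 12, 17, 20, 21, 22, 15, 18]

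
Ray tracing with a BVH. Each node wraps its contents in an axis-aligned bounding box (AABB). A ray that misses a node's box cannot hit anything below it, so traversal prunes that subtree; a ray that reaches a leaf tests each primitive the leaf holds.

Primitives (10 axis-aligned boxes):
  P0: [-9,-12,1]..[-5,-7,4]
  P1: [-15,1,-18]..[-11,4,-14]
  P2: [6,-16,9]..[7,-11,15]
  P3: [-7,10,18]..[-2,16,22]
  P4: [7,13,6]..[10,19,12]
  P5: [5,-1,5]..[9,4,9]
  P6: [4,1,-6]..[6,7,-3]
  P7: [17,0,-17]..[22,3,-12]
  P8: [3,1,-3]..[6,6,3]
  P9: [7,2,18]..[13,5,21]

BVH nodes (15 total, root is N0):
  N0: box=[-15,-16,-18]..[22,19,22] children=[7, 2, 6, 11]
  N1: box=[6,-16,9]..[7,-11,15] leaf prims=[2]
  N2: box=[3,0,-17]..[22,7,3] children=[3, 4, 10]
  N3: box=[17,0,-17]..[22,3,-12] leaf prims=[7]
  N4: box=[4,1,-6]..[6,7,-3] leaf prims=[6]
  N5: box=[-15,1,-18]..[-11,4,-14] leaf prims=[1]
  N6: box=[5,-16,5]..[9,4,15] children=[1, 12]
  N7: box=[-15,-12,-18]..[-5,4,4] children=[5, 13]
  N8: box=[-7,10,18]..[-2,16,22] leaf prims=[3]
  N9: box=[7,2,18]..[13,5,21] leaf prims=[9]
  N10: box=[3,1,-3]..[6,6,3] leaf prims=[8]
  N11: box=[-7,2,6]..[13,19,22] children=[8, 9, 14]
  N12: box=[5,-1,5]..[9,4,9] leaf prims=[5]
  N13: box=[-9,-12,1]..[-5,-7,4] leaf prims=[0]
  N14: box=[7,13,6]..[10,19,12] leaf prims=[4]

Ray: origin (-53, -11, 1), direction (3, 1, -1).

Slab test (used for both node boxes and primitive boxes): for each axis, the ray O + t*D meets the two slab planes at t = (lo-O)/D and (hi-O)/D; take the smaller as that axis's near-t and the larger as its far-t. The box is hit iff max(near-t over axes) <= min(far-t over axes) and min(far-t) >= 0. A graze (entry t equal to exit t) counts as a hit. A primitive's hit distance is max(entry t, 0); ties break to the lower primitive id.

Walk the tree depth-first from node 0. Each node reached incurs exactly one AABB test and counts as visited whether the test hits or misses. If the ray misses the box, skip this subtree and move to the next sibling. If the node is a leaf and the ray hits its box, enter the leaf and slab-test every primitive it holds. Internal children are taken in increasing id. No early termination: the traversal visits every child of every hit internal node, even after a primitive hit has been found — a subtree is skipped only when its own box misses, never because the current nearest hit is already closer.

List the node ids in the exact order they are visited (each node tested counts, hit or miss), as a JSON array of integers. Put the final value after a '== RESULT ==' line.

Trace the traversal:
N0 x:[38/3,25] y:[-5,30] z:[-21,19] -> hit [38/3,19], descend [2, 6, 7, 11]
  N2 x:[56/3,25] y:[11,18] z:[-2,18] -> miss, prune
  N6 x:[58/3,62/3] y:[-5,15] z:[-14,-4] -> miss, prune
  N7 x:[38/3,16] y:[-1,15] z:[-3,19] -> hit [38/3,15], descend [5, 13]
    N5 x:[38/3,14] y:[12,15] z:[15,19] -> miss, prune
    N13 x:[44/3,16] y:[-1,4] z:[-3,0] -> miss, prune
  N11 x:[46/3,22] y:[13,30] z:[-21,-5] -> miss, prune

order=[0, 2, 6, 7, 5, 13, 11]  |boxes|=7  |leaves|=0  hit=miss

== RESULT ==
[0, 2, 6, 7, 5, 13, 11]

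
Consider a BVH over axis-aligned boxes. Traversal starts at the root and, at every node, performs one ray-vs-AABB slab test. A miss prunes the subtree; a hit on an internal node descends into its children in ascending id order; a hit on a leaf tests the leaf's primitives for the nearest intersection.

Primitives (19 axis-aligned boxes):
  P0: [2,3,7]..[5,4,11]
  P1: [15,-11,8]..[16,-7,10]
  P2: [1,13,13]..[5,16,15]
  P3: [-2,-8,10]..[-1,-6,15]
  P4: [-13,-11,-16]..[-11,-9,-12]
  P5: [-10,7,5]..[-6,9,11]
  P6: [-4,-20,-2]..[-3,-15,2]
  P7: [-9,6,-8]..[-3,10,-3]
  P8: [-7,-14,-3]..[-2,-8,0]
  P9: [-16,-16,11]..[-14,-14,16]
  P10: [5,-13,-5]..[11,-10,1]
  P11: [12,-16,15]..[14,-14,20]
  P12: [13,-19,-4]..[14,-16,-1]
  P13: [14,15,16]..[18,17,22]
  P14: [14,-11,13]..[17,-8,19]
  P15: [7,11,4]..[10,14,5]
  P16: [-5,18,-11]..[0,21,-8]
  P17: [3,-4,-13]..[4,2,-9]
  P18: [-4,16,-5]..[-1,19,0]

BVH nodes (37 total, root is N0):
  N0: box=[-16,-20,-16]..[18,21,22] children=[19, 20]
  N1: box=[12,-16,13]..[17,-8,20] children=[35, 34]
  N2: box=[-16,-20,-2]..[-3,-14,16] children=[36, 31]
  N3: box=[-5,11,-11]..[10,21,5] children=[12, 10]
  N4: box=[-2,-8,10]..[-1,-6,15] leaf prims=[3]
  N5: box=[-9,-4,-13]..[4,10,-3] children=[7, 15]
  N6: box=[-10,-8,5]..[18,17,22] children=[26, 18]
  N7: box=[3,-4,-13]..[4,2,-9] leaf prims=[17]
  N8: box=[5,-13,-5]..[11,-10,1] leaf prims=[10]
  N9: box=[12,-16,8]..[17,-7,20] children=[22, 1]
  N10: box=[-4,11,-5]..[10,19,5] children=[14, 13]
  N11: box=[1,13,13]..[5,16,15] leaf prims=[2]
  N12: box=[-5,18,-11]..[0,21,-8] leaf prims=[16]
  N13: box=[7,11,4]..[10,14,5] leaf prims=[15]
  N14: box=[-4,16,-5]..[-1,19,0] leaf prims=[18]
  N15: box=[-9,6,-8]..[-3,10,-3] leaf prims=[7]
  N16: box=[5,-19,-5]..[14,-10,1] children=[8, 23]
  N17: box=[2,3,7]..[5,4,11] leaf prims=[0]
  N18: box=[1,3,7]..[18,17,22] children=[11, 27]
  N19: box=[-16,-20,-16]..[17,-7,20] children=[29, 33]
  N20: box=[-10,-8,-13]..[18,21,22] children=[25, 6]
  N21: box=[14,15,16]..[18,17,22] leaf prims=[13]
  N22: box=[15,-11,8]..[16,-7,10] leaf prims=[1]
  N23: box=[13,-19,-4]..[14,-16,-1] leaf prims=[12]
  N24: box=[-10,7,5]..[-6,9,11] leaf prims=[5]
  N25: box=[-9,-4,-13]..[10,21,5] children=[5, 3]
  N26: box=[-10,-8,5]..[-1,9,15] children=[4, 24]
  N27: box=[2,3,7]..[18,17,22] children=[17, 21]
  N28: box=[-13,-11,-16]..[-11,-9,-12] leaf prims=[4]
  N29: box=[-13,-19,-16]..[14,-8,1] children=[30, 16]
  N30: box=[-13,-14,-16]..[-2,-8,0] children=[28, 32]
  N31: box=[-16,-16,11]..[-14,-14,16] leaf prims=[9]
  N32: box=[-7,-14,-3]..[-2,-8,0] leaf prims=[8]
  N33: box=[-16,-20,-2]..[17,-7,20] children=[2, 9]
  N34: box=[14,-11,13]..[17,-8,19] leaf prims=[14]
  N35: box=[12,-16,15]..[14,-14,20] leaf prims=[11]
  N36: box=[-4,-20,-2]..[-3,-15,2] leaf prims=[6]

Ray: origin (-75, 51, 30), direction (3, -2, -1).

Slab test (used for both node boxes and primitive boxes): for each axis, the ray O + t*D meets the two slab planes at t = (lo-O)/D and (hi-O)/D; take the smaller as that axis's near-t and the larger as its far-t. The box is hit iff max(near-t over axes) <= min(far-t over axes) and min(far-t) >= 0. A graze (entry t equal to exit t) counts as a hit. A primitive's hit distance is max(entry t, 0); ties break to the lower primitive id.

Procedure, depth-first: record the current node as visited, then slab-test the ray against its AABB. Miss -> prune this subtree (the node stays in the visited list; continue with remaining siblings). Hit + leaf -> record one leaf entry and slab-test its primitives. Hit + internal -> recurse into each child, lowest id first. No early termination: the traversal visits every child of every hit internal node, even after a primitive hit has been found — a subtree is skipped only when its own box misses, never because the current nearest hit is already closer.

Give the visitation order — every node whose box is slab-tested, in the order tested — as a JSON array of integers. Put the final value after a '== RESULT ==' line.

Walk:
N0 x:[59/3,31] y:[15,71/2] z:[8,46] -> hit [59/3,31], descend [19, 20]
  N19 x:[59/3,92/3] y:[29,71/2] z:[10,46] -> hit [29,92/3], descend [29, 33]
    N29 x:[62/3,89/3] y:[59/2,35] z:[29,46] -> hit [59/2,89/3], descend [16, 30]
      N16 x:[80/3,89/3] y:[61/2,35] z:[29,35] -> miss, prune
      N30 x:[62/3,73/3] y:[59/2,65/2] z:[30,46] -> miss, prune
    N33 x:[59/3,92/3] y:[29,71/2] z:[10,32] -> hit [29,92/3], descend [2, 9]
      N2 x:[59/3,24] y:[65/2,71/2] z:[14,32] -> miss, prune
      N9 x:[29,92/3] y:[29,67/2] z:[10,22] -> miss, prune
  N20 x:[65/3,31] y:[15,59/2] z:[8,43] -> hit [65/3,59/2], descend [6, 25]
    N6 x:[65/3,31] y:[17,59/2] z:[8,25] -> hit [65/3,25], descend [18, 26]
      N18 x:[76/3,31] y:[17,24] z:[8,23] -> miss, prune
      N26 x:[65/3,74/3] y:[21,59/2] z:[15,25] -> hit [65/3,74/3], descend [4, 24]
        N4 x:[73/3,74/3] y:[57/2,59/2] z:[15,20] -> miss, prune
        N24 x:[65/3,23] y:[21,22] z:[19,25] -> hit [65/3,22] leaf, test {P5@t=65/3}
    N25 x:[22,85/3] y:[15,55/2] z:[25,43] -> hit [25,55/2], descend [3, 5]
      N3 x:[70/3,85/3] y:[15,20] z:[25,41] -> miss, prune
      N5 x:[22,79/3] y:[41/2,55/2] z:[33,43] -> miss, prune

Summary -> nodes [0, 19, 29, 16, 30, 33, 2, 9, 20, 6, 18, 26, 4, 24, 25, 3, 5]; box-tests=17; leaf-entries=1; first=P5

== RESULT ==
[0, 19, 29, 16, 30, 33, 2, 9, 20, 6, 18, 26, 4, 24, 25, 3, 5]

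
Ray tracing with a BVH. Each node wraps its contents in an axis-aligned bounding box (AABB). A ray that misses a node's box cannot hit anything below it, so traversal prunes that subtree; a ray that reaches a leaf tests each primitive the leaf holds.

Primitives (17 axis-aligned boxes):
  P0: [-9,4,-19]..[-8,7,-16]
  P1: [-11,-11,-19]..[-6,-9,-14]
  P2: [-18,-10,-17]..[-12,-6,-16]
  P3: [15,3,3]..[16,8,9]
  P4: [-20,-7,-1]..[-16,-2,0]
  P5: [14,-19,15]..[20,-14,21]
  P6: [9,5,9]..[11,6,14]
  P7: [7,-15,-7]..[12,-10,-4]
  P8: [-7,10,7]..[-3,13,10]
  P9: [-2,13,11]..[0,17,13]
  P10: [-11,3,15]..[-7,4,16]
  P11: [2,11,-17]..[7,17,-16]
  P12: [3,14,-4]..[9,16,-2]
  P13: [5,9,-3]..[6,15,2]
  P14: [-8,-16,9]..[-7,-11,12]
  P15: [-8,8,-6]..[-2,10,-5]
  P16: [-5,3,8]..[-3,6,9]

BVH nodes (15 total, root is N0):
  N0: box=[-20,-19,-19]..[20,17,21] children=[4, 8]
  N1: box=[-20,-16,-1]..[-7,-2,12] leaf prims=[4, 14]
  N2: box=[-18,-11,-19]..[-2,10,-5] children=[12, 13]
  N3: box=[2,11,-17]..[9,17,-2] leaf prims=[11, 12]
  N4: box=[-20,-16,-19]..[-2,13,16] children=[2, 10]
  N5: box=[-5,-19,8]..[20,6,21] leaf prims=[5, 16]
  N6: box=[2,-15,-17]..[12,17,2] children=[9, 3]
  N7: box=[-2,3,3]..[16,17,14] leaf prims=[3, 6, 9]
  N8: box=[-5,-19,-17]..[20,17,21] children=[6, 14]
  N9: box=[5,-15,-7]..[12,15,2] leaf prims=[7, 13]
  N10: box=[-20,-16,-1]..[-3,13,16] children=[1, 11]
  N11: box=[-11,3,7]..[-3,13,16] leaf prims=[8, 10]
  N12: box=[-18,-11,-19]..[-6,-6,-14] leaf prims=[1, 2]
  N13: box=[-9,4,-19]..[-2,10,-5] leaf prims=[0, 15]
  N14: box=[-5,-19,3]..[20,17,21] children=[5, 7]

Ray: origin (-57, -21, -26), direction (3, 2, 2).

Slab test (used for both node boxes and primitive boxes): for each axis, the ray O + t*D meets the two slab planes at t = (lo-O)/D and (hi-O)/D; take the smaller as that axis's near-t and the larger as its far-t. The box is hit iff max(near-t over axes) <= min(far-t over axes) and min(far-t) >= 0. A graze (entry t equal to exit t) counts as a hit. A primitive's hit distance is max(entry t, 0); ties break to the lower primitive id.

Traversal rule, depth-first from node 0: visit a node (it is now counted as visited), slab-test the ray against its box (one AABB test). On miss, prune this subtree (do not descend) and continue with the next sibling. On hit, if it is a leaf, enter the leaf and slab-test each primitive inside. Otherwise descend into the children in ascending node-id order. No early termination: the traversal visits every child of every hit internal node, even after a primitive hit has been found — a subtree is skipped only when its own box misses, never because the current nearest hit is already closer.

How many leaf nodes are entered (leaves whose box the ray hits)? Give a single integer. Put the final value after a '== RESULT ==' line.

Traverse from the root:
N0 x:[37/3,77/3] y:[1,19] z:[7/2,47/2] -> hit [37/3,19], descend [4, 8]
  N4 x:[37/3,55/3] y:[5/2,17] z:[7/2,21] -> hit [37/3,17], descend [2, 10]
    N2 x:[13,55/3] y:[5,31/2] z:[7/2,21/2] -> miss, prune
    N10 x:[37/3,18] y:[5/2,17] z:[25/2,21] -> hit [25/2,17], descend [1, 11]
      N1 x:[37/3,50/3] y:[5/2,19/2] z:[25/2,19] -> miss, prune
      N11 x:[46/3,18] y:[12,17] z:[33/2,21] -> hit [33/2,17] leaf, test {P8@t=50/3, P10(miss)}
  N8 x:[52/3,77/3] y:[1,19] z:[9/2,47/2] -> hit [52/3,19], descend [6, 14]
    N6 x:[59/3,23] y:[3,19] z:[9/2,14] -> miss, prune
    N14 x:[52/3,77/3] y:[1,19] z:[29/2,47/2] -> hit [52/3,19], descend [5, 7]
      N5 x:[52/3,77/3] y:[1,27/2] z:[17,47/2] -> miss, prune
      N7 x:[55/3,73/3] y:[12,19] z:[29/2,20] -> hit [55/3,19] leaf, test {P3(miss), P6(miss), P9@t=37/2}

Summary -> nodes [0, 4, 2, 10, 1, 11, 8, 6, 14, 5, 7]; box-tests=11; leaf-entries=2; first=P8

== RESULT ==
2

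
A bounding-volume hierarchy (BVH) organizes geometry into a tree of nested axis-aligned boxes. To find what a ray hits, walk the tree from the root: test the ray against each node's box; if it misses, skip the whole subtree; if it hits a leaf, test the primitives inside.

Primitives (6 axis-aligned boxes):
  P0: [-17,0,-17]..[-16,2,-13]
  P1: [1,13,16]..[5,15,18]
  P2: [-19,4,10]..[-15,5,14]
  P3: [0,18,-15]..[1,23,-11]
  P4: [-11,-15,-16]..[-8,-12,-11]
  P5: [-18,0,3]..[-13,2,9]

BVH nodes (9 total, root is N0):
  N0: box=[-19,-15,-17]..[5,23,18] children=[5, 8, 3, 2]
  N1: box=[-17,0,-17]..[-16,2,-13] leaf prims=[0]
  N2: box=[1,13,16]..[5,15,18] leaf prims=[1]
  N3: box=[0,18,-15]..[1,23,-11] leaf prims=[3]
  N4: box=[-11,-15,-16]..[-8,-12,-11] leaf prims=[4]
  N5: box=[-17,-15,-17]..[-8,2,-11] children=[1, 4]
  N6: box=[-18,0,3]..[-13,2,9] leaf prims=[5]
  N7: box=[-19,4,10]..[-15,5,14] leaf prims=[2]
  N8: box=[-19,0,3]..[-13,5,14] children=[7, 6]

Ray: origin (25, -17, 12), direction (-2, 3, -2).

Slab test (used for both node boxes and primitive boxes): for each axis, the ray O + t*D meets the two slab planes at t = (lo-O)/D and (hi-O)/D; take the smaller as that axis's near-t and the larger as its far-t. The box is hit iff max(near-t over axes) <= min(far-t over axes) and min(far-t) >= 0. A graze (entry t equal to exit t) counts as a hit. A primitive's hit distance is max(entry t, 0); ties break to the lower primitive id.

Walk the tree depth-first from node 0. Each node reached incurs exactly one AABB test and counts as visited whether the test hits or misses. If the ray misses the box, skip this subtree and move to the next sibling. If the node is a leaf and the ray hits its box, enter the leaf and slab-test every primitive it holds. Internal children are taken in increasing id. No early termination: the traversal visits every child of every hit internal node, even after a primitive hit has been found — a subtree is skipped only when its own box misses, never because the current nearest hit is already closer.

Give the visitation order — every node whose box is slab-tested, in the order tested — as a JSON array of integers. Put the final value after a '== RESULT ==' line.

Traverse from the root:
N0 x:[10,22] y:[2/3,40/3] z:[-3,29/2] -> hit [10,40/3], descend [2, 3, 5, 8]
  N2 x:[10,12] y:[10,32/3] z:[-3,-2] -> miss, prune
  N3 x:[12,25/2] y:[35/3,40/3] z:[23/2,27/2] -> hit [12,25/2] leaf, test {P3@t=12}
  N5 x:[33/2,21] y:[2/3,19/3] z:[23/2,29/2] -> miss, prune
  N8 x:[19,22] y:[17/3,22/3] z:[-1,9/2] -> miss, prune

Visited [0, 2, 3, 5, 8]. Tests: 5 box, 1 leaf. Nearest: P3.

== RESULT ==
[0, 2, 3, 5, 8]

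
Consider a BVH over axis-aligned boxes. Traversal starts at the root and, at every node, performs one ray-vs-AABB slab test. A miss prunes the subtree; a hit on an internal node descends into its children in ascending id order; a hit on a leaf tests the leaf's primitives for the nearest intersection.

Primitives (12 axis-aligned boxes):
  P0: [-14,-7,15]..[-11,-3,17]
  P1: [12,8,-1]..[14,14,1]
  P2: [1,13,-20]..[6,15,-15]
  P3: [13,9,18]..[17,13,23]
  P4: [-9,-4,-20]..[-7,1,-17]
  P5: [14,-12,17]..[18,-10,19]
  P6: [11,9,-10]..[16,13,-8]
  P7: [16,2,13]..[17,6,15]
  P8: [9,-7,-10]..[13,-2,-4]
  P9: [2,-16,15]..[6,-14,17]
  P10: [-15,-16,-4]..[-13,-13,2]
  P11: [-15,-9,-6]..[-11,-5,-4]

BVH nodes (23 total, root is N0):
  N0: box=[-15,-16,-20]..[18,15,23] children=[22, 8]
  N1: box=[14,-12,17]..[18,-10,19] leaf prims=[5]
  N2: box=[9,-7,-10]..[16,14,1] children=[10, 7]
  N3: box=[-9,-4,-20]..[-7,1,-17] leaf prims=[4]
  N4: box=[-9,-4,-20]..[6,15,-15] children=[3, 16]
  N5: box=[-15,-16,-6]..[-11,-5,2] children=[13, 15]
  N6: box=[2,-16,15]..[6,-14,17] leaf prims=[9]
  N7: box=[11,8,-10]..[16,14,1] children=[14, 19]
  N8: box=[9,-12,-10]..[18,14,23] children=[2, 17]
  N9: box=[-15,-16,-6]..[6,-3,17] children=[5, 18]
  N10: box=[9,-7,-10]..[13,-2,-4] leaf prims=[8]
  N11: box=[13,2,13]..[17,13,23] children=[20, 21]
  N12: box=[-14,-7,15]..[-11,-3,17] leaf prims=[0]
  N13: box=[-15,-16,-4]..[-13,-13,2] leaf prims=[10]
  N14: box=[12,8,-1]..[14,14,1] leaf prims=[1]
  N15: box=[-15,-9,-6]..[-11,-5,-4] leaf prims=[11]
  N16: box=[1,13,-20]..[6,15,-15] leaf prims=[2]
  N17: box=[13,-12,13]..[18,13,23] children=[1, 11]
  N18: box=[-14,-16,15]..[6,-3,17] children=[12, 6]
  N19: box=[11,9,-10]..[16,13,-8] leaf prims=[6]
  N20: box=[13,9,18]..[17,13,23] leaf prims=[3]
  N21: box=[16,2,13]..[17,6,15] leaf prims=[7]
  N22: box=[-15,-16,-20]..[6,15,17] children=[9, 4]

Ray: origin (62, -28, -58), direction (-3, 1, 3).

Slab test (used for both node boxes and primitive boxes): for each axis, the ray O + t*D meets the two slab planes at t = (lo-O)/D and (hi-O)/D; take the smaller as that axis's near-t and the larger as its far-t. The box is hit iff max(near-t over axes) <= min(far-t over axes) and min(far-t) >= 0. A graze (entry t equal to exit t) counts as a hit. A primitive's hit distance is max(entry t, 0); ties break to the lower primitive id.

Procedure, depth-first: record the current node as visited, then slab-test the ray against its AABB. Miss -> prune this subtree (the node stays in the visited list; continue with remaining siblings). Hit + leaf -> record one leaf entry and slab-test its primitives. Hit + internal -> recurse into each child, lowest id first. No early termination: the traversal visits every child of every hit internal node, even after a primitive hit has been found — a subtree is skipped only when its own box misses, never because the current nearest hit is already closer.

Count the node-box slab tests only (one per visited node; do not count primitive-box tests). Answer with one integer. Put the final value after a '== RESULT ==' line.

Traverse from the root:
N0 x:[44/3,77/3] y:[12,43] z:[38/3,27] -> hit [44/3,77/3], descend [8, 22]
  N8 x:[44/3,53/3] y:[16,42] z:[16,27] -> hit [16,53/3], descend [2, 17]
    N2 x:[46/3,53/3] y:[21,42] z:[16,59/3] -> miss, prune
    N17 x:[44/3,49/3] y:[16,41] z:[71/3,27] -> miss, prune
  N22 x:[56/3,77/3] y:[12,43] z:[38/3,25] -> hit [56/3,25], descend [4, 9]
    N4 x:[56/3,71/3] y:[24,43] z:[38/3,43/3] -> miss, prune
    N9 x:[56/3,77/3] y:[12,25] z:[52/3,25] -> hit [56/3,25], descend [5, 18]
      N5 x:[73/3,77/3] y:[12,23] z:[52/3,20] -> miss, prune
      N18 x:[56/3,76/3] y:[12,25] z:[73/3,25] -> hit [73/3,25], descend [6, 12]
        N6 x:[56/3,20] y:[12,14] z:[73/3,25] -> miss, prune
        N12 x:[73/3,76/3] y:[21,25] z:[73/3,25] -> hit [73/3,25] leaf, test {P0@t=73/3}

11 AABB tests over nodes [0, 8, 2, 17, 22, 4, 9, 5, 18, 6, 12]; 1 leaf entered; closest P0.

== RESULT ==
11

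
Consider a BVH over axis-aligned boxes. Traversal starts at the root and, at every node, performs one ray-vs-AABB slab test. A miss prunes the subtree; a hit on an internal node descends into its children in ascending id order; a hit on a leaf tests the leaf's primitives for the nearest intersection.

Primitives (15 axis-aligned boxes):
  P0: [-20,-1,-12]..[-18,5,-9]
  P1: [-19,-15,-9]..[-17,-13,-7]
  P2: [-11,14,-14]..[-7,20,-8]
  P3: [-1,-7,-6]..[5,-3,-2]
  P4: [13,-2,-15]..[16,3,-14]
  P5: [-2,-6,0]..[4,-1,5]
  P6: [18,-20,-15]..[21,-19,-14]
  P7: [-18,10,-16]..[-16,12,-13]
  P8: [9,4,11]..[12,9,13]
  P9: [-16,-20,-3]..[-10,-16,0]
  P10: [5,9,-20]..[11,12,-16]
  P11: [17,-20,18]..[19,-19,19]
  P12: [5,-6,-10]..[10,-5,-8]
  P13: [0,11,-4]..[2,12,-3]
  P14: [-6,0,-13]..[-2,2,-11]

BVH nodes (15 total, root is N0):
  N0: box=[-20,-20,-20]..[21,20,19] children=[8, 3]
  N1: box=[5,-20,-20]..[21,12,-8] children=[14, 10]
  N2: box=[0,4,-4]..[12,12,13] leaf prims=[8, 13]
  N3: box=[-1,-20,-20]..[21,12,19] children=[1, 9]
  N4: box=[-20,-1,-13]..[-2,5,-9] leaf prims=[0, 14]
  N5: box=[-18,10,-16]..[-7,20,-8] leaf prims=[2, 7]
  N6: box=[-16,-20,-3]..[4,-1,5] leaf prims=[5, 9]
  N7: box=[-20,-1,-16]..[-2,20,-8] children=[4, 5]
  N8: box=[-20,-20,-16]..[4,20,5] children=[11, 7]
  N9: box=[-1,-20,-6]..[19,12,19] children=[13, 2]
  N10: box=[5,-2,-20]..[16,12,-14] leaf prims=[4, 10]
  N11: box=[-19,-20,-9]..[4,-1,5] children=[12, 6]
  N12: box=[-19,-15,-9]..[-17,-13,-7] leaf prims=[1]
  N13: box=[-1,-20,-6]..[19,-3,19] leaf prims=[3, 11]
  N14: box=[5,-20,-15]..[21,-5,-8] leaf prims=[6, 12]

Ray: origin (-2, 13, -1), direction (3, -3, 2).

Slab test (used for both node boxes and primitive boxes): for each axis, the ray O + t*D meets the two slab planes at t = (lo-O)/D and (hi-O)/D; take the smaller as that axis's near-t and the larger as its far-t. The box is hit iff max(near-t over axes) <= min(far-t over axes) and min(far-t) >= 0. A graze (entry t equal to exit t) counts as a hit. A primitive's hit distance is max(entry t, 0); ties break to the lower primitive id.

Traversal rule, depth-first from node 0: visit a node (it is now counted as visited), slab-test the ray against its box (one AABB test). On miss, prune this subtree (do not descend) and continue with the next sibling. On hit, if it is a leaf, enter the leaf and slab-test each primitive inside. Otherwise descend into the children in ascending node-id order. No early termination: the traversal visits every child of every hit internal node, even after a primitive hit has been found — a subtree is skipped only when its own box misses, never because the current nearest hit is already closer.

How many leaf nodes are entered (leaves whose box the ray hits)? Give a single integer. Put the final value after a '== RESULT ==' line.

Walk:
N0 x:[-6,23/3] y:[-7/3,11] z:[-19/2,10] -> hit [-7/3,23/3], descend [3, 8]
  N3 x:[1/3,23/3] y:[1/3,11] z:[-19/2,10] -> hit [1/3,23/3], descend [1, 9]
    N1 x:[7/3,23/3] y:[1/3,11] z:[-19/2,-7/2] -> miss, prune
    N9 x:[1/3,7] y:[1/3,11] z:[-5/2,10] -> hit [1/3,7], descend [2, 13]
      N2 x:[2/3,14/3] y:[1/3,3] z:[-3/2,7] -> hit [2/3,3] leaf, test {P8(miss), P13(miss)}
      N13 x:[1/3,7] y:[16/3,11] z:[-5/2,10] -> hit [16/3,7] leaf, test {P3(miss), P11(miss)}
  N8 x:[-6,2] y:[-7/3,11] z:[-15/2,3] -> hit [-7/3,2], descend [7, 11]
    N7 x:[-6,0] y:[-7/3,14/3] z:[-15/2,-7/2] -> miss, prune
    N11 x:[-17/3,2] y:[14/3,11] z:[-4,3] -> miss, prune

Summary -> nodes [0, 3, 1, 9, 2, 13, 8, 7, 11]; box-tests=9; leaf-entries=2; first=miss

== RESULT ==
2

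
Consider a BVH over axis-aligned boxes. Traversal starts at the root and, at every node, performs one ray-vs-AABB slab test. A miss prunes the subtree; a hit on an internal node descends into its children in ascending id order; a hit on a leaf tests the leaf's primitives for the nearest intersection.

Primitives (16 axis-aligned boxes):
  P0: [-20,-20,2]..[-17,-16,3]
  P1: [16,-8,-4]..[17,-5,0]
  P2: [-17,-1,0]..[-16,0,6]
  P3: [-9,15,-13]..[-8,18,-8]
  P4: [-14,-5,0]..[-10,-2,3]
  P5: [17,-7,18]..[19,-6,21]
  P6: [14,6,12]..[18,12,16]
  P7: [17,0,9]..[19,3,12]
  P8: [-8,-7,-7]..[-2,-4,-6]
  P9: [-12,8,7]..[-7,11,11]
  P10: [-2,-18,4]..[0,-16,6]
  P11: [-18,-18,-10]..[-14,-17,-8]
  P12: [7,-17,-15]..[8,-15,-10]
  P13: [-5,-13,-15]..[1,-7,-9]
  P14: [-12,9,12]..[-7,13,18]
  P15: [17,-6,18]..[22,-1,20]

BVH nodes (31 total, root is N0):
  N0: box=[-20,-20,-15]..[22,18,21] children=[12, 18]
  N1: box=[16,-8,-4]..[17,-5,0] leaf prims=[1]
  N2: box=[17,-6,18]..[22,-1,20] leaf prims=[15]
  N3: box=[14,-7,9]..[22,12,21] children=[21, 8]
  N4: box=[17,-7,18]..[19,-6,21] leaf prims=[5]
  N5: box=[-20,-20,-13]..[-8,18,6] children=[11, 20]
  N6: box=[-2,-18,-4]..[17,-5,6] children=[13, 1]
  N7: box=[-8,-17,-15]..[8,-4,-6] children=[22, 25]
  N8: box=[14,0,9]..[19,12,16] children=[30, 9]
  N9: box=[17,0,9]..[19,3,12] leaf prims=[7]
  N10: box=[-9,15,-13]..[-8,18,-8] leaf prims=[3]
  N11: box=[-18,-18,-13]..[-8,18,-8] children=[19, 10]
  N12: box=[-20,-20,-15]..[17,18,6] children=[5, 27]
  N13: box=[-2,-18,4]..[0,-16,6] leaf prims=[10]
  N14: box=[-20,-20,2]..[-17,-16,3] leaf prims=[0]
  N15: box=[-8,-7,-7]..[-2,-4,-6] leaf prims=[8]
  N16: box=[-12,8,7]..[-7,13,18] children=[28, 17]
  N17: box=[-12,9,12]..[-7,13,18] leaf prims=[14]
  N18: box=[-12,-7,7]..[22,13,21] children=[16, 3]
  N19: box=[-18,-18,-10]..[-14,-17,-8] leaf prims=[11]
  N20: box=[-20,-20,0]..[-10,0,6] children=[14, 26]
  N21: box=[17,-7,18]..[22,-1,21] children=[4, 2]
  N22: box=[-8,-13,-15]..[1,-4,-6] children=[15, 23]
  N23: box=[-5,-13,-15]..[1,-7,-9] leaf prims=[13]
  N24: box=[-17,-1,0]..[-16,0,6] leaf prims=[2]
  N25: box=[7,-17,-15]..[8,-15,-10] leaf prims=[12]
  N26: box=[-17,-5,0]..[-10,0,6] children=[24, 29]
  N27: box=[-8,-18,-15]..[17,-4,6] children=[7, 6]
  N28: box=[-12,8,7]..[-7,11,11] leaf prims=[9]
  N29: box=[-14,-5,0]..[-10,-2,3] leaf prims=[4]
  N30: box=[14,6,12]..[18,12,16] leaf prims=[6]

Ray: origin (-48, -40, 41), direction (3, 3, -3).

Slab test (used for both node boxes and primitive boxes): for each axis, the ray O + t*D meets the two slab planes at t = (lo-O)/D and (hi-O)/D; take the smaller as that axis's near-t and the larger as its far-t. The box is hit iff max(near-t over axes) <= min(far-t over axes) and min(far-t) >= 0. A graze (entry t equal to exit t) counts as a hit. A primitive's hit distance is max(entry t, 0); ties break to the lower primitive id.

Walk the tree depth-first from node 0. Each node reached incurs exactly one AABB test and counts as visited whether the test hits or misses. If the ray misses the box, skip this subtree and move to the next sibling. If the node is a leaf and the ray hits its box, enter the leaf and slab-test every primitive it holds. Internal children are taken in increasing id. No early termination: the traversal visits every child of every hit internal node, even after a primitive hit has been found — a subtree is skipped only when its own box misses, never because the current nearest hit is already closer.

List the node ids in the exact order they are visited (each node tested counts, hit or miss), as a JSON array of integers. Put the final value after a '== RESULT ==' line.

Walk:
N0 x:[28/3,70/3] y:[20/3,58/3] z:[20/3,56/3] -> hit [28/3,56/3], descend [12, 18]
  N12 x:[28/3,65/3] y:[20/3,58/3] z:[35/3,56/3] -> hit [35/3,56/3], descend [5, 27]
    N5 x:[28/3,40/3] y:[20/3,58/3] z:[35/3,18] -> hit [35/3,40/3], descend [11, 20]
      N11 x:[10,40/3] y:[22/3,58/3] z:[49/3,18] -> miss, prune
      N20 x:[28/3,38/3] y:[20/3,40/3] z:[35/3,41/3] -> hit [35/3,38/3], descend [14, 26]
        N14 x:[28/3,31/3] y:[20/3,8] z:[38/3,13] -> miss, prune
        N26 x:[31/3,38/3] y:[35/3,40/3] z:[35/3,41/3] -> hit [35/3,38/3], descend [24, 29]
          N24 x:[31/3,32/3] y:[13,40/3] z:[35/3,41/3] -> miss, prune
          N29 x:[34/3,38/3] y:[35/3,38/3] z:[38/3,41/3] -> hit [38/3,38/3] leaf, test {P4@t=38/3}
    N27 x:[40/3,65/3] y:[22/3,12] z:[35/3,56/3] -> miss, prune
  N18 x:[12,70/3] y:[11,53/3] z:[20/3,34/3] -> miss, prune

11 AABB tests over nodes [0, 12, 5, 11, 20, 14, 26, 24, 29, 27, 18]; 1 leaf entered; closest P4.

== RESULT ==
[0, 12, 5, 11, 20, 14, 26, 24, 29, 27, 18]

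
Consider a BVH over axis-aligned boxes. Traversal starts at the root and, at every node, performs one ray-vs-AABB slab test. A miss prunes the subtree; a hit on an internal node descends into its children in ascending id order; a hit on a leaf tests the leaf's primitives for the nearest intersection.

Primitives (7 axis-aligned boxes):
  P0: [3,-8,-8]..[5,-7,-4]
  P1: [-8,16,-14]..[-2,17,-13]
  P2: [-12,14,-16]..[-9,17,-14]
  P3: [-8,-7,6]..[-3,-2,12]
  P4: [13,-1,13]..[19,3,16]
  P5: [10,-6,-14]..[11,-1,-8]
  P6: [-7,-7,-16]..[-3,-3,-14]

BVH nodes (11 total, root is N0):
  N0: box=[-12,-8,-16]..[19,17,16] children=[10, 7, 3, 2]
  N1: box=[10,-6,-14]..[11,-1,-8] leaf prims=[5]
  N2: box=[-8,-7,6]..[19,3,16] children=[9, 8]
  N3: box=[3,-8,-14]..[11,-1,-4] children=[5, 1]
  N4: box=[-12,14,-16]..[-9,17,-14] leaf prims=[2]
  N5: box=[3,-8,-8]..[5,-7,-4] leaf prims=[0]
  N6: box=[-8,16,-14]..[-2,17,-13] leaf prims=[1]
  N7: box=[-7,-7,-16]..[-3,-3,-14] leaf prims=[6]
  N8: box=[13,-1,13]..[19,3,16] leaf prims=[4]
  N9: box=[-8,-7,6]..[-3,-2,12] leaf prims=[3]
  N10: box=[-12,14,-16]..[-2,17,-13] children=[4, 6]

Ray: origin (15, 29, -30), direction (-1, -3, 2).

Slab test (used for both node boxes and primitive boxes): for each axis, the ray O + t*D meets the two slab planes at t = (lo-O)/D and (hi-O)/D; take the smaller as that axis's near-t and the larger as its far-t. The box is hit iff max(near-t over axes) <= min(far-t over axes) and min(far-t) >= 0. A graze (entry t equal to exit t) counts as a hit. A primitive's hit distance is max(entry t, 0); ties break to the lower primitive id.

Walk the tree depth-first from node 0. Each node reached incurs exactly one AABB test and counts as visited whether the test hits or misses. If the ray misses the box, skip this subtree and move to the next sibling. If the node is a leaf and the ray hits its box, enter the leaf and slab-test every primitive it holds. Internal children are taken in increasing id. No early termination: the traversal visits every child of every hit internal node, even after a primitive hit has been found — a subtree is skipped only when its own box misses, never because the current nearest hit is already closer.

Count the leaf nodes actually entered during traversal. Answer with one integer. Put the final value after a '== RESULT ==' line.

Traverse from the root:
N0 x:[-4,27] y:[4,37/3] z:[7,23] -> hit [7,37/3], descend [2, 3, 7, 10]
  N2 x:[-4,23] y:[26/3,12] z:[18,23] -> miss, prune
  N3 x:[4,12] y:[10,37/3] z:[8,13] -> hit [10,12], descend [1, 5]
    N1 x:[4,5] y:[10,35/3] z:[8,11] -> miss, prune
    N5 x:[10,12] y:[12,37/3] z:[11,13] -> hit [12,12] leaf, test {P0@t=12}
  N7 x:[18,22] y:[32/3,12] z:[7,8] -> miss, prune
  N10 x:[17,27] y:[4,5] z:[7,17/2] -> miss, prune

Summary -> nodes [0, 2, 3, 1, 5, 7, 10]; box-tests=7; leaf-entries=1; first=P0

== RESULT ==
1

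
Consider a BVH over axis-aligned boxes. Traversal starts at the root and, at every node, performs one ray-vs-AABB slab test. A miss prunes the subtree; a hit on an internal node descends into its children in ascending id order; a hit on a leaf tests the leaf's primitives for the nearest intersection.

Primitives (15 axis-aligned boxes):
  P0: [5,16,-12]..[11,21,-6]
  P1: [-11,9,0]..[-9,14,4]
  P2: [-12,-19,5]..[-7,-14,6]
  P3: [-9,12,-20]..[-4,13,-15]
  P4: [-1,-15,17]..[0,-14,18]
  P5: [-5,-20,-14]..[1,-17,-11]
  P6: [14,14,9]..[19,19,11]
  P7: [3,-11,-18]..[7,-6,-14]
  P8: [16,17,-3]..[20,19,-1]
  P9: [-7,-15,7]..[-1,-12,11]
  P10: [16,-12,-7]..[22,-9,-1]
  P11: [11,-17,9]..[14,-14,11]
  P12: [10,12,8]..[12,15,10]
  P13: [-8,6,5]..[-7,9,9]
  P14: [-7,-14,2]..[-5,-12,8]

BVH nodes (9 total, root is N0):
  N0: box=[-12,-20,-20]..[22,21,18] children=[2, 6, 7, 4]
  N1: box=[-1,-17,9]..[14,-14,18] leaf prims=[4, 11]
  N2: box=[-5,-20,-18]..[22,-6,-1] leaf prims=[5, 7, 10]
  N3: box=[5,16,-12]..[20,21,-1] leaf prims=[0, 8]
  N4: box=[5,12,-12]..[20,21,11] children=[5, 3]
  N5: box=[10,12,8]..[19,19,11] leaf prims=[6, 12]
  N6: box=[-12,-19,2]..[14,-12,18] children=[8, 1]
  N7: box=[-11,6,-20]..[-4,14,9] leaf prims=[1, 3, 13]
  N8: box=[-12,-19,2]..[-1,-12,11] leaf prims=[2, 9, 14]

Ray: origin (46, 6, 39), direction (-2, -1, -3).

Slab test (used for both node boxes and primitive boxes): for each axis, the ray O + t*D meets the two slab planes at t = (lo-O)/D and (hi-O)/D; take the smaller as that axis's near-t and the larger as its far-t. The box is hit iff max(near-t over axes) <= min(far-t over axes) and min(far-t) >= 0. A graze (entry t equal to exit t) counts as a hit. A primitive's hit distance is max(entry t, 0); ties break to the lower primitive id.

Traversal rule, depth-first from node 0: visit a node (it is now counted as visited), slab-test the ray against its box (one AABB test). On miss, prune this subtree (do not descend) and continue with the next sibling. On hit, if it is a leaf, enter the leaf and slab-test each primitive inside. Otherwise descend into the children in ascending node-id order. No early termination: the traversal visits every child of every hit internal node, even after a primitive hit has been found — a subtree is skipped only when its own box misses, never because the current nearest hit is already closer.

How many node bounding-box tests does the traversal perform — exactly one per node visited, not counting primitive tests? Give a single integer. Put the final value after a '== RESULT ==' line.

Walk:
N0 x:[12,29] y:[-15,26] z:[7,59/3] -> hit [12,59/3], descend [2, 4, 6, 7]
  N2 x:[12,51/2] y:[12,26] z:[40/3,19] -> hit [40/3,19] leaf, test {P5(miss), P7(miss), P10@t=15}
  N4 x:[13,41/2] y:[-15,-6] z:[28/3,17] -> miss, prune
  N6 x:[16,29] y:[18,25] z:[7,37/3] -> miss, prune
  N7 x:[25,57/2] y:[-8,0] z:[10,59/3] -> miss, prune

5 AABB tests over nodes [0, 2, 4, 6, 7]; 1 leaf entered; closest P10.

== RESULT ==
5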